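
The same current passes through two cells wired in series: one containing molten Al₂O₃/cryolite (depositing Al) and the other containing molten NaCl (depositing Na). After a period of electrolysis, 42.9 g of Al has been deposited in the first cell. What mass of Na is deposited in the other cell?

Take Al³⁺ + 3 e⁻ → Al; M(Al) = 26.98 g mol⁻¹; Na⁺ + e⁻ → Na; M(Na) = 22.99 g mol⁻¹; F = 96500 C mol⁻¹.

110 g

n(Al) = 42.9 / 26.98 = 1.590 mol.
Since Al³⁺ + 3 e⁻ → Al, n(e⁻) passed = 3 × 1.590 = 4.770 mol.
Cells in series carry the same charge, so the same 4.770 mol of electrons passes through cell 2.
Na⁺ + e⁻ → Na, so n(Na) = 4.770 / 1 = 4.770 mol.
m(Na) = 4.770 × 22.99 = 110 g.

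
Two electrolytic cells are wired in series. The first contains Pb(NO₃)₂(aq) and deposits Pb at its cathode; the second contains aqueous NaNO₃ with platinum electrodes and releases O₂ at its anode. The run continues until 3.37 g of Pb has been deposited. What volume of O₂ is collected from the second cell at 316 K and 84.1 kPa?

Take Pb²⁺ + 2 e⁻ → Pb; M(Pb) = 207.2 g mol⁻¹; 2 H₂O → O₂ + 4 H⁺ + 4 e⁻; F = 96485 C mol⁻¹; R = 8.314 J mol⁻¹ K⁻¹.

0.254 L

n(Pb) = 3.37 / 207.2 = 0.01626 mol, so n(e⁻) = 2 × 0.01626 = 0.03253 mol.
The cells are in series, so the same 0.03253 mol of electrons passes through the second cell.
2 H₂O → O₂ + 4 H⁺ + 4 e⁻ — 4 mol e⁻ per mol O₂, so n(O₂) = 0.03253/4 = 0.008132 mol.
V = nRT/P = (0.008132 × 8.314 × 316) / (84.1 × 10³) = 2.54 × 10⁻⁴ m³ = 0.254 L.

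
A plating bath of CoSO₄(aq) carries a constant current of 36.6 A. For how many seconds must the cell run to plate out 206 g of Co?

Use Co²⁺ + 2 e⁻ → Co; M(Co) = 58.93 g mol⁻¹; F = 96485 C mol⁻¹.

18400 s

n(Co) = m/M = 206 / 58.93 = 3.496 mol.
Each Co atom requires 2 electrons, so n(e⁻) = 2 × 3.496 = 6.991 mol.
Q = n(e⁻)·F = 6.991 × 96485 = 674600 C.
t = Q/I = 674600 / 36.60 A = 18430 s.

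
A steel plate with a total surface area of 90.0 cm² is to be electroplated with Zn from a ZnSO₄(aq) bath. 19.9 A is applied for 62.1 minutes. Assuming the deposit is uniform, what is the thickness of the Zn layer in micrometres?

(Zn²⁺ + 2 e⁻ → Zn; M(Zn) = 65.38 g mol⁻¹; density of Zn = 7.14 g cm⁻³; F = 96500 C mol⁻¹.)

Q = I·t = 19.90 × 3726.0 = 74150 C; n(e⁻) = 0.7684 mol.
n(Zn) = n(e⁻)/2 = 0.3842 mol, so m = 0.3842 × 65.38 = 25.12 g.
Volume = m/ρ = 25.12 / 7.14 = 3.518 cm³.
Thickness = V/A = 3.518 / 90.0 = 0.0391 cm = 391 μm.

391 μm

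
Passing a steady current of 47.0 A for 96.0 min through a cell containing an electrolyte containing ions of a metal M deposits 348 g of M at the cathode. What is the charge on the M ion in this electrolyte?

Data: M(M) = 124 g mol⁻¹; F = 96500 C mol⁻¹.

Q = I·t = 47.00 A × 5760.0 s = 270700 C, so n(e⁻) = 270700/96500 = 2.805 mol.
n(M) deposited = 348 / 124 = 2.806 mol.
Electrons per atom = n(e⁻)/n(M) = 2.805 / 2.806 = 1.00 ≈ 1, so the ion is M⁺.

+1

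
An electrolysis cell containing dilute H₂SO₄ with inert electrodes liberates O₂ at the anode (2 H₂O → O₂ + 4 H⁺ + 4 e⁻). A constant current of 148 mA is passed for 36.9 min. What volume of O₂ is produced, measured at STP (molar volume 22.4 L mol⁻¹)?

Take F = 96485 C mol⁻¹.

0.0190 L

Q = I·t = 0.1480 A × 2214.0 s = 327.7 C.
n(e⁻) = Q/F = 327.7 / 96485 = 0.003396 mol.
4 electrons are transferred per O₂ molecule, so n(O₂) = 0.003396 / 4 = 0.0008490 mol.
V = n × V_m = 0.0008490 × 22.4 = 0.0190 L.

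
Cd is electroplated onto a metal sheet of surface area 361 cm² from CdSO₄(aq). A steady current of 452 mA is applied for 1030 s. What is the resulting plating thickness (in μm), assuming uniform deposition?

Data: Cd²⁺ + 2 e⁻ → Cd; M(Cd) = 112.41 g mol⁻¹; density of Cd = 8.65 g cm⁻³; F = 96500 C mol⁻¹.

0.868 μm

Q = I·t = 0.4520 × 1030.0 = 465.6 C; n(e⁻) = 0.004824 mol.
n(Cd) = n(e⁻)/2 = 0.002412 mol, so m = 0.002412 × 112.41 = 0.2712 g.
Volume = m/ρ = 0.2712 / 8.65 = 0.03135 cm³.
Thickness = V/A = 0.03135 / 361 = 8.68 × 10⁻⁵ cm = 0.868 μm.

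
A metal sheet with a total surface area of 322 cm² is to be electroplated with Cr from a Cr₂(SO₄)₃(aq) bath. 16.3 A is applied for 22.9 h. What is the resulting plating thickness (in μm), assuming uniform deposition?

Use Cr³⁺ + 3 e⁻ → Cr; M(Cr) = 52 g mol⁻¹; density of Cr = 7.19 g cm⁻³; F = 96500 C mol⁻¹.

Q = I·t = 16.30 × 82440 = 1344000 C; n(e⁻) = 13.93 mol.
n(Cr) = n(e⁻)/3 = 4.642 mol, so m = 4.642 × 52 = 241.4 g.
Volume = m/ρ = 241.4 / 7.19 = 33.57 cm³.
Thickness = V/A = 33.57 / 322 = 0.104 cm = 1040 μm.

1040 μm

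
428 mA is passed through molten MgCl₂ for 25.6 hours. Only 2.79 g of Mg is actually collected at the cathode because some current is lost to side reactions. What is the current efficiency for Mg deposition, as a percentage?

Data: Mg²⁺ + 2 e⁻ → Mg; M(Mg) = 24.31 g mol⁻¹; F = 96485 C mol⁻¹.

56.1 %

Q = I·t = 0.4280 × 92160 = 39440 C; n(e⁻) = 39440/96485 = 0.4088 mol.
Theoretical n(Mg) = n(e⁻)/2 = 0.2044 mol, i.e. m_theo = 0.2044 × 24.31 = 4.969 g.
Efficiency = m_actual / m_theo = 2.79 / 4.969 = 56.1 %.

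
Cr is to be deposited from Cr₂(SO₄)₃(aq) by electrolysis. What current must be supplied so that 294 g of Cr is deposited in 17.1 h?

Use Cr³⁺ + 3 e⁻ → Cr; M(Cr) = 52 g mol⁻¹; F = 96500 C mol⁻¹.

n(Cr) = 294 / 52 = 5.654 mol.
n(e⁻) = 3 × 5.654 = 16.96 mol.
Q = n(e⁻)·F = 16.96 × 96500 = 1637000 C.
I = Q/t = 1637000 / 61560 s = 26.6 A.

26.6 A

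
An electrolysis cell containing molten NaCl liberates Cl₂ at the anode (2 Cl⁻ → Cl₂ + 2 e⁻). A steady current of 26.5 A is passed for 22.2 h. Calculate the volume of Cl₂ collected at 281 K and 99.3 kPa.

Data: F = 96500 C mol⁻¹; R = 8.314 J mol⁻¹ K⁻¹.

Q = I·t = 26.50 A × 79920 s = 2118000 C.
n(e⁻) = Q/F = 2118000 / 96500 = 21.95 mol.
2 electrons are transferred per Cl₂ molecule, so n(Cl₂) = 21.95 / 2 = 10.97 mol.
V = nRT/P = (10.97 × 8.314 × 281) / (99.3 × 10³ Pa) = 0.258 m³ = 258 L.

258 L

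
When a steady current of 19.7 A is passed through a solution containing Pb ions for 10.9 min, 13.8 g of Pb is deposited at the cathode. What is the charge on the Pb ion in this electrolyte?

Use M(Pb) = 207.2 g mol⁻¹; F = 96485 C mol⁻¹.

+2

Q = I·t = 19.70 A × 654.00 s = 12880 C, so n(e⁻) = 12880/96485 = 0.1335 mol.
n(Pb) deposited = 13.8 / 207.2 = 0.06660 mol.
Electrons per atom = n(e⁻)/n(Pb) = 0.1335 / 0.06660 = 2.00 ≈ 2, so the ion is Pb²⁺.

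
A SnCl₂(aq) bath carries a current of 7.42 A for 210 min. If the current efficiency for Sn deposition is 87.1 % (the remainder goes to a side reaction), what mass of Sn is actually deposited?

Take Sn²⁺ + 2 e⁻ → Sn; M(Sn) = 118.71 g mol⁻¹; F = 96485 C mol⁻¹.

50.1 g

Q = I·t = 7.420 × 12600 = 93490 C.
n(e⁻) = 93490/96485 = 0.9690 mol; theoretically n(Sn) = 0.9690/2 = 0.4845 mol, m_theo = 57.51 g.
At 87.1 % efficiency, m_actual = 0.871 × 57.51 = 50.1 g.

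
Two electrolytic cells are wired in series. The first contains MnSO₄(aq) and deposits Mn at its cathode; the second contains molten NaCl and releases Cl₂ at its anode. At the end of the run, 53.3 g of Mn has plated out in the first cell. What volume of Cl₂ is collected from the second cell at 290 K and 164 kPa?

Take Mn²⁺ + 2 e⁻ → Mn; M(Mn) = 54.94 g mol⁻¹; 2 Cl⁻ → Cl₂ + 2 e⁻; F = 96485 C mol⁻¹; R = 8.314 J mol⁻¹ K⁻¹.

14.3 L

n(Mn) = 53.3 / 54.94 = 0.9701 mol, so n(e⁻) = 2 × 0.9701 = 1.940 mol.
The cells are in series, so the same 1.940 mol of electrons passes through the second cell.
2 Cl⁻ → Cl₂ + 2 e⁻ — 2 mol e⁻ per mol Cl₂, so n(Cl₂) = 1.940/2 = 0.9701 mol.
V = nRT/P = (0.9701 × 8.314 × 290) / (164 × 10³) = 0.0143 m³ = 14.3 L.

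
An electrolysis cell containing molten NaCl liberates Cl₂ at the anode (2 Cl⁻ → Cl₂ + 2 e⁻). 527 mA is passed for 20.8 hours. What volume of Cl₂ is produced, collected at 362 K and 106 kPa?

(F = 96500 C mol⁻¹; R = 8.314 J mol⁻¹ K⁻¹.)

5.81 L

Q = I·t = 0.5270 A × 74880 s = 39460 C.
n(e⁻) = Q/F = 39460 / 96500 = 0.4089 mol.
2 electrons are transferred per Cl₂ molecule, so n(Cl₂) = 0.4089 / 2 = 0.2045 mol.
V = nRT/P = (0.2045 × 8.314 × 362) / (106 × 10³ Pa) = 0.00581 m³ = 5.81 L.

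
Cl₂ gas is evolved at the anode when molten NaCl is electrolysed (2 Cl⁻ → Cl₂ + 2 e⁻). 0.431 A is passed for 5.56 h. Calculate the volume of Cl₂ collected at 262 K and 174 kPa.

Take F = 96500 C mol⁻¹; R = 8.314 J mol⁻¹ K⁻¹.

Q = I·t = 0.4310 A × 20016 s = 8627 C.
n(e⁻) = Q/F = 8627 / 96500 = 0.08940 mol.
2 electrons are transferred per Cl₂ molecule, so n(Cl₂) = 0.08940 / 2 = 0.04470 mol.
V = nRT/P = (0.04470 × 8.314 × 262) / (174 × 10³ Pa) = 5.60 × 10⁻⁴ m³ = 0.560 L.

0.560 L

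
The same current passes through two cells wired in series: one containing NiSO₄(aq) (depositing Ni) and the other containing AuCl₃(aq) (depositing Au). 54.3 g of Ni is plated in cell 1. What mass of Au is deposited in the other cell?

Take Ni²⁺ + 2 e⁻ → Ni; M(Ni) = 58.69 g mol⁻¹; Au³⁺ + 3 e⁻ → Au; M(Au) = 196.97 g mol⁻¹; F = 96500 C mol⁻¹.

n(Ni) = 54.3 / 58.69 = 0.9252 mol.
Since Ni²⁺ + 2 e⁻ → Ni, n(e⁻) passed = 2 × 0.9252 = 1.850 mol.
Cells in series carry the same charge, so the same 1.850 mol of electrons passes through cell 2.
Au³⁺ + 3 e⁻ → Au, so n(Au) = 1.850 / 3 = 0.6168 mol.
m(Au) = 0.6168 × 196.97 = 121 g.

121 g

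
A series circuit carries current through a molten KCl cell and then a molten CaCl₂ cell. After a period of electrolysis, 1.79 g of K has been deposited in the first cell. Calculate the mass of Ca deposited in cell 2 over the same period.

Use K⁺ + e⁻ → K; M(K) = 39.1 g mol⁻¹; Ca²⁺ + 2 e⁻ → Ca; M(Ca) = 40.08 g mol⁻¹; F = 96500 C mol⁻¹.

n(K) = 1.79 / 39.1 = 0.04578 mol.
Since K⁺ + e⁻ → K, n(e⁻) passed = 1 × 0.04578 = 0.04578 mol.
Cells in series carry the same charge, so the same 0.04578 mol of electrons passes through cell 2.
Ca²⁺ + 2 e⁻ → Ca, so n(Ca) = 0.04578 / 2 = 0.02289 mol.
m(Ca) = 0.02289 × 40.08 = 0.917 g.

0.917 g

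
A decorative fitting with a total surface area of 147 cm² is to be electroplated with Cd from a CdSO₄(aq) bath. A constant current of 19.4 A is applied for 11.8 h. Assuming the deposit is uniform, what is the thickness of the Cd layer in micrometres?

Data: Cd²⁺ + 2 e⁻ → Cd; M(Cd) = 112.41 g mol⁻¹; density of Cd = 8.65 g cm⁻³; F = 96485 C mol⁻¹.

Q = I·t = 19.40 × 42480 = 824100 C; n(e⁻) = 8.541 mol.
n(Cd) = n(e⁻)/2 = 4.271 mol, so m = 4.271 × 112.41 = 480.1 g.
Volume = m/ρ = 480.1 / 8.65 = 55.50 cm³.
Thickness = V/A = 55.50 / 147 = 0.378 cm = 3780 μm.

3780 μm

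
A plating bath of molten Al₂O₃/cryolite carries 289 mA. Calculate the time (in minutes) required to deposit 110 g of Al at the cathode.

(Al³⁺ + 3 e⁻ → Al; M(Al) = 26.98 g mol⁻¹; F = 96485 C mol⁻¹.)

68100 min

n(Al) = m/M = 110 / 26.98 = 4.077 mol.
Each Al atom requires 3 electrons, so n(e⁻) = 3 × 4.077 = 12.23 mol.
Q = n(e⁻)·F = 12.23 × 96485 = 1180000 C.
t = Q/I = 1180000 / 0.2890 A = 4084000 s = 68100 min.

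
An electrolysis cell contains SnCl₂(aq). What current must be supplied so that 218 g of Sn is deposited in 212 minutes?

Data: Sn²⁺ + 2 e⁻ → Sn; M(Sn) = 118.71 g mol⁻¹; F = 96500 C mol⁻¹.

27.9 A

n(Sn) = 218 / 118.71 = 1.836 mol.
n(e⁻) = 2 × 1.836 = 3.673 mol.
Q = n(e⁻)·F = 3.673 × 96500 = 354400 C.
I = Q/t = 354400 / 12720 s = 27.9 A.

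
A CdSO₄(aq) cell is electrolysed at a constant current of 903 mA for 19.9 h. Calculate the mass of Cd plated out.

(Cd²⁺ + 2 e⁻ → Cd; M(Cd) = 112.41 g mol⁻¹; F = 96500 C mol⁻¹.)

Q = I·t = 0.9030 A × 71640 s = 64690 C.
n(e⁻) = Q/F = 64690 / 96500 = 0.6704 mol.
Cd²⁺ + 2 e⁻ → Cd, so n(Cd) = n(e⁻)/2 = 0.3352 mol.
m = n·M = 0.3352 × 112.41 = 37.7 g.

37.7 g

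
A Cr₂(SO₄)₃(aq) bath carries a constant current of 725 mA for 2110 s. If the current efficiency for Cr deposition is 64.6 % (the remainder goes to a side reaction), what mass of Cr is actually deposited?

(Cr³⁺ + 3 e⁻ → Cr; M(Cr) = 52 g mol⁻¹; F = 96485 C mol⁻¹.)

Q = I·t = 0.7250 × 2110.0 = 1530 C.
n(e⁻) = 1530/96485 = 0.01585 mol; theoretically n(Cr) = 0.01585/3 = 0.005285 mol, m_theo = 0.2748 g.
At 64.6 % efficiency, m_actual = 0.646 × 0.2748 = 0.178 g.

0.178 g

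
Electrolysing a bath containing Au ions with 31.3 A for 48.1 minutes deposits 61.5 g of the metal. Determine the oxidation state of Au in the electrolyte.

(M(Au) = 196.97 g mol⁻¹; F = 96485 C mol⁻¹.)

+3

Q = I·t = 31.30 A × 2886.0 s = 90330 C, so n(e⁻) = 90330/96485 = 0.9362 mol.
n(Au) deposited = 61.5 / 196.97 = 0.3122 mol.
Electrons per atom = n(e⁻)/n(Au) = 0.9362 / 0.3122 = 3.00 ≈ 3, so the ion is Au³⁺.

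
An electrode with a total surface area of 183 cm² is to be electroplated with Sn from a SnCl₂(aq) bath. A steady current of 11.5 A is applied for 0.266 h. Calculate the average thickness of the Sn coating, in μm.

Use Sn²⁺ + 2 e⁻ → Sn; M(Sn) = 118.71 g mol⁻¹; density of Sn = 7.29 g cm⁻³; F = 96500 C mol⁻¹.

50.8 μm

Q = I·t = 11.50 × 957.60 = 11010 C; n(e⁻) = 0.1141 mol.
n(Sn) = n(e⁻)/2 = 0.05706 mol, so m = 0.05706 × 118.71 = 6.773 g.
Volume = m/ρ = 6.773 / 7.29 = 0.9291 cm³.
Thickness = V/A = 0.9291 / 183 = 0.00508 cm = 50.8 μm.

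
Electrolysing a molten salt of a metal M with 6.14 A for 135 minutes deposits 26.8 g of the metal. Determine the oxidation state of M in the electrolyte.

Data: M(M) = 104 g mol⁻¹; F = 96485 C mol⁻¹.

Q = I·t = 6.140 A × 8100.0 s = 49730 C, so n(e⁻) = 49730/96485 = 0.5155 mol.
n(M) deposited = 26.8 / 104 = 0.2577 mol.
Electrons per atom = n(e⁻)/n(M) = 0.5155 / 0.2577 = 2.00 ≈ 2, so the ion is M²⁺.

+2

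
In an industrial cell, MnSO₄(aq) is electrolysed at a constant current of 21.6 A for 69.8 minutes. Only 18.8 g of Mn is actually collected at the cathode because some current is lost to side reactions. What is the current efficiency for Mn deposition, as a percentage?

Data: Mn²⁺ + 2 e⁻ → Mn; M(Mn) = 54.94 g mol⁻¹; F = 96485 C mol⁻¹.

Q = I·t = 21.60 × 4188.0 = 90460 C; n(e⁻) = 90460/96485 = 0.9376 mol.
Theoretical n(Mn) = n(e⁻)/2 = 0.4688 mol, i.e. m_theo = 0.4688 × 54.94 = 25.75 g.
Efficiency = m_actual / m_theo = 18.8 / 25.75 = 73.0 %.

73.0 %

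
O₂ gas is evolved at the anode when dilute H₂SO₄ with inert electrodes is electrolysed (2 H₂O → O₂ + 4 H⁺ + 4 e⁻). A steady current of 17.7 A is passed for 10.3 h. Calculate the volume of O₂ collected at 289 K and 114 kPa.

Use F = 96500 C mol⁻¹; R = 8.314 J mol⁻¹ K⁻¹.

Q = I·t = 17.70 A × 37080 s = 656300 C.
n(e⁻) = Q/F = 656300 / 96500 = 6.801 mol.
4 electrons are transferred per O₂ molecule, so n(O₂) = 6.801 / 4 = 1.700 mol.
V = nRT/P = (1.700 × 8.314 × 289) / (114 × 10³ Pa) = 0.0358 m³ = 35.8 L.

35.8 L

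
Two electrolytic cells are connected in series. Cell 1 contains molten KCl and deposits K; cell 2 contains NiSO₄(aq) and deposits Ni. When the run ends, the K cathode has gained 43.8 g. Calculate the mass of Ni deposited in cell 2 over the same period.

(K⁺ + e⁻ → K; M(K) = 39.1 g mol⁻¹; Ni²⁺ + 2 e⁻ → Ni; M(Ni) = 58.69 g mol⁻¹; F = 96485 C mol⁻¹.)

n(K) = 43.8 / 39.1 = 1.120 mol.
Since K⁺ + e⁻ → K, n(e⁻) passed = 1 × 1.120 = 1.120 mol.
Cells in series carry the same charge, so the same 1.120 mol of electrons passes through cell 2.
Ni²⁺ + 2 e⁻ → Ni, so n(Ni) = 1.120 / 2 = 0.5601 mol.
m(Ni) = 0.5601 × 58.69 = 32.9 g.

32.9 g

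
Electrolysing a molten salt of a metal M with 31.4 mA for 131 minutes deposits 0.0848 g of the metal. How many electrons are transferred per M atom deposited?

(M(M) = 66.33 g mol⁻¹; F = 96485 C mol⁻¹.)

Q = I·t = 0.03140 A × 7860.0 s = 246.8 C, so n(e⁻) = 246.8/96485 = 0.002558 mol.
n(M) deposited = 0.0848 / 66.33 = 0.001278 mol.
Electrons per atom = n(e⁻)/n(M) = 0.002558 / 0.001278 = 2.00 ≈ 2, so the ion is M²⁺.

2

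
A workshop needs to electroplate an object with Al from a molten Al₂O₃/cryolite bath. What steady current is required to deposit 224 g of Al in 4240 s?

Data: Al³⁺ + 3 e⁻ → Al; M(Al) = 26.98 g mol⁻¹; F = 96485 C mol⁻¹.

n(Al) = 224 / 26.98 = 8.302 mol.
n(e⁻) = 3 × 8.302 = 24.91 mol.
Q = n(e⁻)·F = 24.91 × 96485 = 2403000 C.
I = Q/t = 2403000 / 4240.0 s = 567 A.

567 A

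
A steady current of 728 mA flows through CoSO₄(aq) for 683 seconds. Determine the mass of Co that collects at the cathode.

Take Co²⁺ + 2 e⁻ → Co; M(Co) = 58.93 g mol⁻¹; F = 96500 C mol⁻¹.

Q = I·t = 0.7280 A × 683.00 s = 497.2 C.
n(e⁻) = Q/F = 497.2 / 96500 = 0.005153 mol.
Co²⁺ + 2 e⁻ → Co, so n(Co) = n(e⁻)/2 = 0.002576 mol.
m = n·M = 0.002576 × 58.93 = 0.152 g.

0.152 g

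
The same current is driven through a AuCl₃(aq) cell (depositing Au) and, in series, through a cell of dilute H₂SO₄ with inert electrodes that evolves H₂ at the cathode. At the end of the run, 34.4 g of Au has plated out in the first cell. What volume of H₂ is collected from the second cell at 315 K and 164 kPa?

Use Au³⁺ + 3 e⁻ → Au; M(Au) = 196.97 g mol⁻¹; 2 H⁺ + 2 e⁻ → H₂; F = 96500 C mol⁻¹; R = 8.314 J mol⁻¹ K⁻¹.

n(Au) = 34.4 / 196.97 = 0.1746 mol, so n(e⁻) = 3 × 0.1746 = 0.5239 mol.
The cells are in series, so the same 0.5239 mol of electrons passes through the second cell.
2 H⁺ + 2 e⁻ → H₂ — 2 mol e⁻ per mol H₂, so n(H₂) = 0.5239/2 = 0.2620 mol.
V = nRT/P = (0.2620 × 8.314 × 315) / (164 × 10³) = 0.00418 m³ = 4.18 L.

4.18 L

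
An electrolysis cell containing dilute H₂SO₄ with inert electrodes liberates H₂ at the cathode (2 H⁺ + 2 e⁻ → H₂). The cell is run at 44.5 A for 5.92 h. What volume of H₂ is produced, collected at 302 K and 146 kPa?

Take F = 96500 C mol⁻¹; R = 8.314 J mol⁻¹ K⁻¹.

Q = I·t = 44.50 A × 21312 s = 948400 C.
n(e⁻) = Q/F = 948400 / 96500 = 9.828 mol.
2 electrons are transferred per H₂ molecule, so n(H₂) = 9.828 / 2 = 4.914 mol.
V = nRT/P = (4.914 × 8.314 × 302) / (146 × 10³ Pa) = 0.0845 m³ = 84.5 L.

84.5 L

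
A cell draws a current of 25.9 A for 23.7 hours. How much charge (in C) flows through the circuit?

Q = I·t = 25.90 A × 85320 s = 2.21 × 10⁶ C.

2.21 × 10⁶ C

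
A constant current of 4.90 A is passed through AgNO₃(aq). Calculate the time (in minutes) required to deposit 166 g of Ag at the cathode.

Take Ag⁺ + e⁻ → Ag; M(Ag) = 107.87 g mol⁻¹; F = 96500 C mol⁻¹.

n(Ag) = m/M = 166 / 107.87 = 1.539 mol.
Each Ag atom requires 1 electron, so n(e⁻) = 1 × 1.539 = 1.539 mol.
Q = n(e⁻)·F = 1.539 × 96500 = 148500 C.
t = Q/I = 148500 / 4.900 A = 30310 s = 505 min.

505 min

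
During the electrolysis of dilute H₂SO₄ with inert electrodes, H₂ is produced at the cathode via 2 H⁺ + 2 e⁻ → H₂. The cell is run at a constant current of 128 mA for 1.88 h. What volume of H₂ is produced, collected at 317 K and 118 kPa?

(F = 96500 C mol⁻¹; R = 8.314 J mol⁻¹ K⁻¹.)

Q = I·t = 0.1280 A × 6768.0 s = 866.3 C.
n(e⁻) = Q/F = 866.3 / 96500 = 0.008977 mol.
2 electrons are transferred per H₂ molecule, so n(H₂) = 0.008977 / 2 = 0.004489 mol.
V = nRT/P = (0.004489 × 8.314 × 317) / (118 × 10³ Pa) = 1.00 × 10⁻⁴ m³ = 0.100 L.

0.100 L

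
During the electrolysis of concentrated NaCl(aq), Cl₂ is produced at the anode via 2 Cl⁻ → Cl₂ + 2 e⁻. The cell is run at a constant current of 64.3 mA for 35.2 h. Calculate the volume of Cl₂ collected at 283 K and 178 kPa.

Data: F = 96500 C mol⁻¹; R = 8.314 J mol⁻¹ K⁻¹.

Q = I·t = 0.06430 A × 126720 s = 8148 C.
n(e⁻) = Q/F = 8148 / 96500 = 0.08444 mol.
2 electrons are transferred per Cl₂ molecule, so n(Cl₂) = 0.08444 / 2 = 0.04222 mol.
V = nRT/P = (0.04222 × 8.314 × 283) / (178 × 10³ Pa) = 5.58 × 10⁻⁴ m³ = 0.558 L.

0.558 L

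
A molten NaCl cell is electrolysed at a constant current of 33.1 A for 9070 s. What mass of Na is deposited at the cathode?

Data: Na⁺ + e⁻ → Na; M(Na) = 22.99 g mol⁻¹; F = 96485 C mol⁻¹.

71.5 g

Q = I·t = 33.10 A × 9070.0 s = 300200 C.
n(e⁻) = Q/F = 300200 / 96485 = 3.112 mol.
Na⁺ + e⁻ → Na, so n(Na) = n(e⁻)/1 = 3.112 mol.
m = n·M = 3.112 × 22.99 = 71.5 g.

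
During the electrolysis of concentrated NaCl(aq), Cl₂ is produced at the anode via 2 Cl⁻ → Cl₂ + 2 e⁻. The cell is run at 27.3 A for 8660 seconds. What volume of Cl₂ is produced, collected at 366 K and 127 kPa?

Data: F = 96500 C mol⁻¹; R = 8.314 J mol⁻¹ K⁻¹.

Q = I·t = 27.30 A × 8660.0 s = 236400 C.
n(e⁻) = Q/F = 236400 / 96500 = 2.450 mol.
2 electrons are transferred per Cl₂ molecule, so n(Cl₂) = 2.450 / 2 = 1.225 mol.
V = nRT/P = (1.225 × 8.314 × 366) / (127 × 10³ Pa) = 0.0294 m³ = 29.4 L.

29.4 L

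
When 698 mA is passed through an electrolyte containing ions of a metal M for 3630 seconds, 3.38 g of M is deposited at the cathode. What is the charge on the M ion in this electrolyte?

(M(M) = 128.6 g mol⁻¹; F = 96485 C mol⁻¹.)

+1

Q = I·t = 0.6980 A × 3630.0 s = 2534 C, so n(e⁻) = 2534/96485 = 0.02626 mol.
n(M) deposited = 3.38 / 128.6 = 0.02628 mol.
Electrons per atom = n(e⁻)/n(M) = 0.02626 / 0.02628 = 0.999 ≈ 1, so the ion is M⁺.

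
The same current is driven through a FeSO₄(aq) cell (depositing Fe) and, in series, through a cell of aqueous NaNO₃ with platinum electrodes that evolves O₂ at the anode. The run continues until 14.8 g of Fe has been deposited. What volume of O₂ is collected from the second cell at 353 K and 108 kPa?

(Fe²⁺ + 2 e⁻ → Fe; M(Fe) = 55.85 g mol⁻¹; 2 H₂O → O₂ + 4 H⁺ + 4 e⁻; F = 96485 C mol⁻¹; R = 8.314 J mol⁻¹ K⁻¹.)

n(Fe) = 14.8 / 55.85 = 0.2650 mol, so n(e⁻) = 2 × 0.2650 = 0.5300 mol.
The cells are in series, so the same 0.5300 mol of electrons passes through the second cell.
2 H₂O → O₂ + 4 H⁺ + 4 e⁻ — 4 mol e⁻ per mol O₂, so n(O₂) = 0.5300/4 = 0.1325 mol.
V = nRT/P = (0.1325 × 8.314 × 353) / (108 × 10³) = 0.00360 m³ = 3.60 L.

3.60 L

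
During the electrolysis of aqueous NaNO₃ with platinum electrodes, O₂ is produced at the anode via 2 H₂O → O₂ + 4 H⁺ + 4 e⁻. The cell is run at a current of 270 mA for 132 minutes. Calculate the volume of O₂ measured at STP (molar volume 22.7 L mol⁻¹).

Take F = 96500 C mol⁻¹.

Q = I·t = 0.2700 A × 7920.0 s = 2138 C.
n(e⁻) = Q/F = 2138 / 96500 = 0.02216 mol.
4 electrons are transferred per O₂ molecule, so n(O₂) = 0.02216 / 4 = 0.005540 mol.
V = n × V_m = 0.005540 × 22.7 = 0.126 L.

0.126 L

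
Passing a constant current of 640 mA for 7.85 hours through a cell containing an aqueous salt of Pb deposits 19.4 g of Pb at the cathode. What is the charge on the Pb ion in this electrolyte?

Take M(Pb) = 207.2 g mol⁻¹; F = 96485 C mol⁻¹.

+2

Q = I·t = 0.6400 A × 28260 s = 18090 C, so n(e⁻) = 18090/96485 = 0.1875 mol.
n(Pb) deposited = 19.4 / 207.2 = 0.09363 mol.
Electrons per atom = n(e⁻)/n(Pb) = 0.1875 / 0.09363 = 2.00 ≈ 2, so the ion is Pb²⁺.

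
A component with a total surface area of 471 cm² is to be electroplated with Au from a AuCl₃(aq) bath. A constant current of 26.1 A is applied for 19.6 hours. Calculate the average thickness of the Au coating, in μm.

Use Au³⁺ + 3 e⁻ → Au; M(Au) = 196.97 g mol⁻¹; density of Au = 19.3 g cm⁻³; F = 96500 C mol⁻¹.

Q = I·t = 26.10 × 70560 = 1842000 C; n(e⁻) = 19.08 mol.
n(Au) = n(e⁻)/3 = 6.361 mol, so m = 6.361 × 196.97 = 1253 g.
Volume = m/ρ = 1253 / 19.3 = 64.92 cm³.
Thickness = V/A = 64.92 / 471 = 0.138 cm = 1380 μm.

1380 μm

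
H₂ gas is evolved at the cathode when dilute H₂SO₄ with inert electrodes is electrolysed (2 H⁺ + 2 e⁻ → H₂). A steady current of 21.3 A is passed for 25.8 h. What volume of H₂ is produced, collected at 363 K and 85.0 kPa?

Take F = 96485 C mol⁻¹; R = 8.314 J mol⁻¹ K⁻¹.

Q = I·t = 21.30 A × 92880 s = 1978000 C.
n(e⁻) = Q/F = 1978000 / 96485 = 20.50 mol.
2 electrons are transferred per H₂ molecule, so n(H₂) = 20.50 / 2 = 10.25 mol.
V = nRT/P = (10.25 × 8.314 × 363) / (85.0 × 10³ Pa) = 0.364 m³ = 364 L.

364 L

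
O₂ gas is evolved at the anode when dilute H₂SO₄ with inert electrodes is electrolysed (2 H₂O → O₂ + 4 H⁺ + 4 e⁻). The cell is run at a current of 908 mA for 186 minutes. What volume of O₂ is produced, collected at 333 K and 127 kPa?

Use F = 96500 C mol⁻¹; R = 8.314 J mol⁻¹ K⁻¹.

Q = I·t = 0.9080 A × 11160 s = 10130 C.
n(e⁻) = Q/F = 10130 / 96500 = 0.1050 mol.
4 electrons are transferred per O₂ molecule, so n(O₂) = 0.1050 / 4 = 0.02625 mol.
V = nRT/P = (0.02625 × 8.314 × 333) / (127 × 10³ Pa) = 5.72 × 10⁻⁴ m³ = 0.572 L.

0.572 L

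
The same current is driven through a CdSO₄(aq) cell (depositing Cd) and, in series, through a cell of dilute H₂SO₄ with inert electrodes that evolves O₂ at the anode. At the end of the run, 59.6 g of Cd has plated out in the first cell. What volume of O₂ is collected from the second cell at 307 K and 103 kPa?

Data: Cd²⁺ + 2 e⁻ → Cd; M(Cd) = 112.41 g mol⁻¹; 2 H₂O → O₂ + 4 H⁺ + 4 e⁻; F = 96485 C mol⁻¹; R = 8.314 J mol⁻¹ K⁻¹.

n(Cd) = 59.6 / 112.41 = 0.5302 mol, so n(e⁻) = 2 × 0.5302 = 1.060 mol.
The cells are in series, so the same 1.060 mol of electrons passes through the second cell.
2 H₂O → O₂ + 4 H⁺ + 4 e⁻ — 4 mol e⁻ per mol O₂, so n(O₂) = 1.060/4 = 0.2651 mol.
V = nRT/P = (0.2651 × 8.314 × 307) / (103 × 10³) = 0.00657 m³ = 6.57 L.

6.57 L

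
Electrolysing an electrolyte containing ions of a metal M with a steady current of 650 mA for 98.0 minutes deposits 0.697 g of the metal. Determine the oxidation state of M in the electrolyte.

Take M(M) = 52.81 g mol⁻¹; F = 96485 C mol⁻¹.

Q = I·t = 0.6500 A × 5880.0 s = 3822 C, so n(e⁻) = 3822/96485 = 0.03961 mol.
n(M) deposited = 0.697 / 52.81 = 0.01320 mol.
Electrons per atom = n(e⁻)/n(M) = 0.03961 / 0.01320 = 3.00 ≈ 3, so the ion is M³⁺.

+3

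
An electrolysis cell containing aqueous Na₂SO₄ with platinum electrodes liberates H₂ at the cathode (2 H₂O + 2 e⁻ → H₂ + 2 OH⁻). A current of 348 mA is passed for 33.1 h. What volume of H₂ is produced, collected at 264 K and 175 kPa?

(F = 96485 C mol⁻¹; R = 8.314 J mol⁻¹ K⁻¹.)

Q = I·t = 0.3480 A × 119160 s = 41470 C.
n(e⁻) = Q/F = 41470 / 96485 = 0.4298 mol.
2 electrons are transferred per H₂ molecule, so n(H₂) = 0.4298 / 2 = 0.2149 mol.
V = nRT/P = (0.2149 × 8.314 × 264) / (175 × 10³ Pa) = 0.00270 m³ = 2.70 L.

2.70 L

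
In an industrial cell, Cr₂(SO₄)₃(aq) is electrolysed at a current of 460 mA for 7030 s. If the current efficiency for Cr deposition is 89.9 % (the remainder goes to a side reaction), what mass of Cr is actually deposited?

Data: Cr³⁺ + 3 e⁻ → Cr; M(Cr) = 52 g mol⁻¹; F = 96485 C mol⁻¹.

0.522 g

Q = I·t = 0.4600 × 7030.0 = 3234 C.
n(e⁻) = 3234/96485 = 0.03352 mol; theoretically n(Cr) = 0.03352/3 = 0.01117 mol, m_theo = 0.5809 g.
At 89.9 % efficiency, m_actual = 0.899 × 0.5809 = 0.522 g.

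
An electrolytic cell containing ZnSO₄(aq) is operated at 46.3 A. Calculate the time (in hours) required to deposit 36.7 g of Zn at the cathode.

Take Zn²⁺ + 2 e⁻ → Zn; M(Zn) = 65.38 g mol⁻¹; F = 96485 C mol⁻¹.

0.650 h

n(Zn) = m/M = 36.7 / 65.38 = 0.5613 mol.
Each Zn atom requires 2 electrons, so n(e⁻) = 2 × 0.5613 = 1.123 mol.
Q = n(e⁻)·F = 1.123 × 96485 = 108300 C.
t = Q/I = 108300 / 46.30 A = 2340 s = 0.650 h.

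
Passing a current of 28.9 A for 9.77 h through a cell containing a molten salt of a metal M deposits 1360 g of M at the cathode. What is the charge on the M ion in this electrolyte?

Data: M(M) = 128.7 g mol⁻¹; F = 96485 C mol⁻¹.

Q = I·t = 28.90 A × 35172 s = 1016000 C, so n(e⁻) = 1016000/96485 = 10.54 mol.
n(M) deposited = 1360 / 128.7 = 10.57 mol.
Electrons per atom = n(e⁻)/n(M) = 10.54 / 10.57 = 0.997 ≈ 1, so the ion is M⁺.

+1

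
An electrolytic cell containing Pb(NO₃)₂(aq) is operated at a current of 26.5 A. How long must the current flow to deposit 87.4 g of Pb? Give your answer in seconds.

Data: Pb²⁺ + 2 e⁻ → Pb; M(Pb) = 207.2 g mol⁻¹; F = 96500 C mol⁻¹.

3070 s

n(Pb) = m/M = 87.4 / 207.2 = 0.4218 mol.
Each Pb atom requires 2 electrons, so n(e⁻) = 2 × 0.4218 = 0.8436 mol.
Q = n(e⁻)·F = 0.8436 × 96500 = 81410 C.
t = Q/I = 81410 / 26.50 A = 3072 s.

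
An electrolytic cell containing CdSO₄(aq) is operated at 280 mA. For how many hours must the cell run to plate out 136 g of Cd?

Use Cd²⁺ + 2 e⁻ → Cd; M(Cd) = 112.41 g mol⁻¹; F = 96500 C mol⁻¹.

n(Cd) = m/M = 136 / 112.41 = 1.210 mol.
Each Cd atom requires 2 electrons, so n(e⁻) = 2 × 1.210 = 2.420 mol.
Q = n(e⁻)·F = 2.420 × 96500 = 233500 C.
t = Q/I = 233500 / 0.2800 A = 833900 s = 232 h.

232 h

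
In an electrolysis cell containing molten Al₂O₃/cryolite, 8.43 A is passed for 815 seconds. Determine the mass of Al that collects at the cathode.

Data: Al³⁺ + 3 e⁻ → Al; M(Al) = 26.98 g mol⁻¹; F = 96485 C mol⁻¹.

0.640 g

Q = I·t = 8.430 A × 815.00 s = 6870 C.
n(e⁻) = Q/F = 6870 / 96485 = 0.07121 mol.
Al³⁺ + 3 e⁻ → Al, so n(Al) = n(e⁻)/3 = 0.02374 mol.
m = n·M = 0.02374 × 26.98 = 0.640 g.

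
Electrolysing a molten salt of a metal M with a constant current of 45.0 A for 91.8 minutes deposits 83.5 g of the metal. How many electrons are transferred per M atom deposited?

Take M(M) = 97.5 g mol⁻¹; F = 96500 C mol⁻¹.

Q = I·t = 45.00 A × 5508.0 s = 247900 C, so n(e⁻) = 247900/96500 = 2.568 mol.
n(M) deposited = 83.5 / 97.5 = 0.8564 mol.
Electrons per atom = n(e⁻)/n(M) = 2.568 / 0.8564 = 3.00 ≈ 3, so the ion is M³⁺.

3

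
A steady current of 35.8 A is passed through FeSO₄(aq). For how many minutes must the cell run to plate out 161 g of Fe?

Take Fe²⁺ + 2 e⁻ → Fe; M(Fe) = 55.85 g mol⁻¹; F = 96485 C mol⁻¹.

259 min

n(Fe) = m/M = 161 / 55.85 = 2.883 mol.
Each Fe atom requires 2 electrons, so n(e⁻) = 2 × 2.883 = 5.765 mol.
Q = n(e⁻)·F = 5.765 × 96485 = 556300 C.
t = Q/I = 556300 / 35.80 A = 15540 s = 259 min.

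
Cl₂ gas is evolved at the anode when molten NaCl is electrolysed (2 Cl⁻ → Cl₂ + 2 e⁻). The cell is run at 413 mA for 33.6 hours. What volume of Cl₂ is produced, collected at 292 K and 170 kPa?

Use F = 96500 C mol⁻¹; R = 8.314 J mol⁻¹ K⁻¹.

Q = I·t = 0.4130 A × 120960 s = 49960 C.
n(e⁻) = Q/F = 49960 / 96500 = 0.5177 mol.
2 electrons are transferred per Cl₂ molecule, so n(Cl₂) = 0.5177 / 2 = 0.2588 mol.
V = nRT/P = (0.2588 × 8.314 × 292) / (170 × 10³ Pa) = 0.00370 m³ = 3.70 L.

3.70 L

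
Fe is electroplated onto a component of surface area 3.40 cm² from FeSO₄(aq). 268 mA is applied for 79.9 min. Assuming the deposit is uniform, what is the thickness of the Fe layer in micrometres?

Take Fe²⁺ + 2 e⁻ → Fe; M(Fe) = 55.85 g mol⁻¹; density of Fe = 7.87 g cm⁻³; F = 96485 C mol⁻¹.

139 μm

Q = I·t = 0.2680 × 4794.0 = 1285 C; n(e⁻) = 0.01332 mol.
n(Fe) = n(e⁻)/2 = 0.006658 mol, so m = 0.006658 × 55.85 = 0.3718 g.
Volume = m/ρ = 0.3718 / 7.87 = 0.04725 cm³.
Thickness = V/A = 0.04725 / 3.40 = 0.0139 cm = 139 μm.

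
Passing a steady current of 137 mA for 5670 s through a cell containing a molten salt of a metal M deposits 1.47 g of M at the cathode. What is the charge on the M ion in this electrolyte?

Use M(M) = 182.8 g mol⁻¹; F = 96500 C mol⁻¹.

Q = I·t = 0.1370 A × 5670.0 s = 776.8 C, so n(e⁻) = 776.8/96500 = 0.008050 mol.
n(M) deposited = 1.47 / 182.8 = 0.008042 mol.
Electrons per atom = n(e⁻)/n(M) = 0.008050 / 0.008042 = 1.00 ≈ 1, so the ion is M⁺.

+1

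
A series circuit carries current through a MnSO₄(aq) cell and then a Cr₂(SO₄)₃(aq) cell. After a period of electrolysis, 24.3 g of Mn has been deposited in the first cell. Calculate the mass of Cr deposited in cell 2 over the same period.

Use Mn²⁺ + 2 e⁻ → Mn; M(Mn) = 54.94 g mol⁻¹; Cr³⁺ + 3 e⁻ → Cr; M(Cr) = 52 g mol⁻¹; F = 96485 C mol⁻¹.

15.3 g

n(Mn) = 24.3 / 54.94 = 0.4423 mol.
Since Mn²⁺ + 2 e⁻ → Mn, n(e⁻) passed = 2 × 0.4423 = 0.8846 mol.
Cells in series carry the same charge, so the same 0.8846 mol of electrons passes through cell 2.
Cr³⁺ + 3 e⁻ → Cr, so n(Cr) = 0.8846 / 3 = 0.2949 mol.
m(Cr) = 0.2949 × 52 = 15.3 g.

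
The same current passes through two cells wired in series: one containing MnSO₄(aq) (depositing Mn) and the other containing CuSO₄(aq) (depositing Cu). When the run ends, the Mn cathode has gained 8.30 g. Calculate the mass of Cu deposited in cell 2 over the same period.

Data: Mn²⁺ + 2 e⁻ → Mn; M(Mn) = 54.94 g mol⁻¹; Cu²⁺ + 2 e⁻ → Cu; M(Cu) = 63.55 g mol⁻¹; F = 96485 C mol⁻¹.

n(Mn) = 8.30 / 54.94 = 0.1511 mol.
Since Mn²⁺ + 2 e⁻ → Mn, n(e⁻) passed = 2 × 0.1511 = 0.3021 mol.
Cells in series carry the same charge, so the same 0.3021 mol of electrons passes through cell 2.
Cu²⁺ + 2 e⁻ → Cu, so n(Cu) = 0.3021 / 2 = 0.1511 mol.
m(Cu) = 0.1511 × 63.55 = 9.60 g.

9.60 g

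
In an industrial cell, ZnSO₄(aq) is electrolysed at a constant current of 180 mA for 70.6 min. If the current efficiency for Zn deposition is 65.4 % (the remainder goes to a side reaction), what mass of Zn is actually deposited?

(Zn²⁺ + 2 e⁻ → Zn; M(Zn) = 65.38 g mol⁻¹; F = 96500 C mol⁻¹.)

Q = I·t = 0.1800 × 4236.0 = 762.5 C.
n(e⁻) = 762.5/96500 = 0.007901 mol; theoretically n(Zn) = 0.007901/2 = 0.003951 mol, m_theo = 0.2583 g.
At 65.4 % efficiency, m_actual = 0.654 × 0.2583 = 0.169 g.

0.169 g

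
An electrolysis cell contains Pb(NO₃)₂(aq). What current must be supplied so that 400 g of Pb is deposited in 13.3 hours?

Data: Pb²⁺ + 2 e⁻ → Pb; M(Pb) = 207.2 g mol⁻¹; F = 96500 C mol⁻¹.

7.78 A

n(Pb) = 400 / 207.2 = 1.931 mol.
n(e⁻) = 2 × 1.931 = 3.861 mol.
Q = n(e⁻)·F = 3.861 × 96500 = 372600 C.
I = Q/t = 372600 / 47880 s = 7.78 A.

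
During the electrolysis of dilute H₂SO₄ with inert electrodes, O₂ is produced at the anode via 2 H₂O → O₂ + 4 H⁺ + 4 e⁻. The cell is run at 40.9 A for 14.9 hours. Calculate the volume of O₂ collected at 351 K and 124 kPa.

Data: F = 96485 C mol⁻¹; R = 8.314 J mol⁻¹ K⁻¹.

134 L

Q = I·t = 40.90 A × 53640 s = 2194000 C.
n(e⁻) = Q/F = 2194000 / 96485 = 22.74 mol.
4 electrons are transferred per O₂ molecule, so n(O₂) = 22.74 / 4 = 5.685 mol.
V = nRT/P = (5.685 × 8.314 × 351) / (124 × 10³ Pa) = 0.134 m³ = 134 L.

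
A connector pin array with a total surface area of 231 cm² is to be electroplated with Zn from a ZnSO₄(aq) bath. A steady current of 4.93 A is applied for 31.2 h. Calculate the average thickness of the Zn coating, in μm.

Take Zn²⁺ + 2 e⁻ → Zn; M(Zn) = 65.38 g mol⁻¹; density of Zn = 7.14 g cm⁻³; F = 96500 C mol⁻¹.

Q = I·t = 4.930 × 112320 = 553700 C; n(e⁻) = 5.738 mol.
n(Zn) = n(e⁻)/2 = 2.869 mol, so m = 2.869 × 65.38 = 187.6 g.
Volume = m/ρ = 187.6 / 7.14 = 26.27 cm³.
Thickness = V/A = 26.27 / 231 = 0.114 cm = 1140 μm.

1140 μm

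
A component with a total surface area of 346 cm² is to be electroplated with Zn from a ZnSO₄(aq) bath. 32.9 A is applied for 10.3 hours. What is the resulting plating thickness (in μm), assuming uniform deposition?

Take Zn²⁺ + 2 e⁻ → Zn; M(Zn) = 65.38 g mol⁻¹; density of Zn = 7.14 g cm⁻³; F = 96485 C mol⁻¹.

1670 μm

Q = I·t = 32.90 × 37080 = 1220000 C; n(e⁻) = 12.64 mol.
n(Zn) = n(e⁻)/2 = 6.322 mol, so m = 6.322 × 65.38 = 413.3 g.
Volume = m/ρ = 413.3 / 7.14 = 57.89 cm³.
Thickness = V/A = 57.89 / 346 = 0.167 cm = 1670 μm.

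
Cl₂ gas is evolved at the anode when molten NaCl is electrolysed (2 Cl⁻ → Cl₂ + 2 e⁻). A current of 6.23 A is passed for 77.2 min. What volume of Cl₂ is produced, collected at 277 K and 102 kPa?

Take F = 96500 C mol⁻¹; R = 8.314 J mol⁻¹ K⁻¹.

3.38 L

Q = I·t = 6.230 A × 4632.0 s = 28860 C.
n(e⁻) = Q/F = 28860 / 96500 = 0.2990 mol.
2 electrons are transferred per Cl₂ molecule, so n(Cl₂) = 0.2990 / 2 = 0.1495 mol.
V = nRT/P = (0.1495 × 8.314 × 277) / (102 × 10³ Pa) = 0.00338 m³ = 3.38 L.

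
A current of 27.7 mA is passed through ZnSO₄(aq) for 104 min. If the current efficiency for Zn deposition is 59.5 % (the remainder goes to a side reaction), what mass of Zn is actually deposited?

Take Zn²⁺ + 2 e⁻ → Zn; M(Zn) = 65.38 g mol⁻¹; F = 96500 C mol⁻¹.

Q = I·t = 0.02770 × 6240.0 = 172.8 C.
n(e⁻) = 172.8/96500 = 0.001791 mol; theoretically n(Zn) = 0.001791/2 = 0.0008956 mol, m_theo = 0.05855 g.
At 59.5 % efficiency, m_actual = 0.595 × 0.05855 = 0.0348 g.

0.0348 g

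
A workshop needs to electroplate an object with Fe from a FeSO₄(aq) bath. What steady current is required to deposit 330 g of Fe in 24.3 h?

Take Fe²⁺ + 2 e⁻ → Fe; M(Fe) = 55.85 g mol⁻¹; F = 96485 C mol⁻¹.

13.0 A

n(Fe) = 330 / 55.85 = 5.909 mol.
n(e⁻) = 2 × 5.909 = 11.82 mol.
Q = n(e⁻)·F = 11.82 × 96485 = 1140000 C.
I = Q/t = 1140000 / 87480 s = 13.0 A.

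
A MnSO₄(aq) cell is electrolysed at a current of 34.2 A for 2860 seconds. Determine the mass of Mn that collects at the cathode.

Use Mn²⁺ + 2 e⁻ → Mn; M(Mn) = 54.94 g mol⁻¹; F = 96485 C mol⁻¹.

Q = I·t = 34.20 A × 2860.0 s = 97810 C.
n(e⁻) = Q/F = 97810 / 96485 = 1.014 mol.
Mn²⁺ + 2 e⁻ → Mn, so n(Mn) = n(e⁻)/2 = 0.5069 mol.
m = n·M = 0.5069 × 54.94 = 27.8 g.

27.8 g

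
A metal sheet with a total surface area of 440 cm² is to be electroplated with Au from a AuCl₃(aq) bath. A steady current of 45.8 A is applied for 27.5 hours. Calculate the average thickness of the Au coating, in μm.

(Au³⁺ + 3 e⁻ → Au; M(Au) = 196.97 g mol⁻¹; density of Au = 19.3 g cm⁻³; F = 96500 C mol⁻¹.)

3630 μm

Q = I·t = 45.80 × 99000 = 4534000 C; n(e⁻) = 46.99 mol.
n(Au) = n(e⁻)/3 = 15.66 mol, so m = 15.66 × 196.97 = 3085 g.
Volume = m/ρ = 3085 / 19.3 = 159.8 cm³.
Thickness = V/A = 159.8 / 440 = 0.363 cm = 3630 μm.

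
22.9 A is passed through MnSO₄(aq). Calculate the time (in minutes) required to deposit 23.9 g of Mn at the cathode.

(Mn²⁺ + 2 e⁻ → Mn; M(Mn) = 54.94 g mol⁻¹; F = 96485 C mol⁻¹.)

n(Mn) = m/M = 23.9 / 54.94 = 0.4350 mol.
Each Mn atom requires 2 electrons, so n(e⁻) = 2 × 0.4350 = 0.8700 mol.
Q = n(e⁻)·F = 0.8700 × 96485 = 83950 C.
t = Q/I = 83950 / 22.90 A = 3666 s = 61.1 min.

61.1 min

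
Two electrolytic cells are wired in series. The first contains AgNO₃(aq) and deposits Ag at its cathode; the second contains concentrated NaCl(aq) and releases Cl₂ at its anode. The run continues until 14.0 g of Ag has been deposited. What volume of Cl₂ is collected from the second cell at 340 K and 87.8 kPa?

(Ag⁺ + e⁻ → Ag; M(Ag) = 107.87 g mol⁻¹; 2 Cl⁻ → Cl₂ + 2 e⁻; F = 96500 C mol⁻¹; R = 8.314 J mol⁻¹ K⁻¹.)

2.09 L

n(Ag) = 14.0 / 107.87 = 0.1298 mol, so n(e⁻) = 1 × 0.1298 = 0.1298 mol.
The cells are in series, so the same 0.1298 mol of electrons passes through the second cell.
2 Cl⁻ → Cl₂ + 2 e⁻ — 2 mol e⁻ per mol Cl₂, so n(Cl₂) = 0.1298/2 = 0.06489 mol.
V = nRT/P = (0.06489 × 8.314 × 340) / (87.8 × 10³) = 0.00209 m³ = 2.09 L.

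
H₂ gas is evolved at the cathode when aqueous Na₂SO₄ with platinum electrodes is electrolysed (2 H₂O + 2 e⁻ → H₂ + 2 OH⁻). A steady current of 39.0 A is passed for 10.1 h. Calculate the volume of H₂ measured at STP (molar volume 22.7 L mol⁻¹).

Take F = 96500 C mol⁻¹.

167 L

Q = I·t = 39.00 A × 36360 s = 1418000 C.
n(e⁻) = Q/F = 1418000 / 96500 = 14.69 mol.
2 electrons are transferred per H₂ molecule, so n(H₂) = 14.69 / 2 = 7.347 mol.
V = n × V_m = 7.347 × 22.7 = 167 L.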